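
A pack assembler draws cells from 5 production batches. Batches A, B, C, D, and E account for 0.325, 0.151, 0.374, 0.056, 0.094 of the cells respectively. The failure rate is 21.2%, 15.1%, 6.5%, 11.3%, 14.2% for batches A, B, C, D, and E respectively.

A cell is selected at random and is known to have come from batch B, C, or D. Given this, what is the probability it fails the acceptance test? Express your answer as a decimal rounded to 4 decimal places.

Let S = {B, C, D}.
P(S) = 0.151 + 0.374 + 0.056 = 0.581.
P(F ∩ S) = 0.151·0.151 + 0.065·0.374 + 0.113·0.056 = 0.022801 + 0.02431 + 0.006328 = 0.053439.
P(F | S) = 0.053439 / 0.581 = 0.091978…

0.0920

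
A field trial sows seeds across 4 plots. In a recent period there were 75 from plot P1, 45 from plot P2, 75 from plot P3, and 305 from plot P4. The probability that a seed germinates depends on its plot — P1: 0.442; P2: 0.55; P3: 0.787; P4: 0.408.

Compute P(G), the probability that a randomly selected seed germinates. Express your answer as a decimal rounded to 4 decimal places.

Total: 75 + 45 + 75 + 305 = 500.
P(P1) = 75/500 = 0.15. P(P2) = 45/500 = 0.09. P(P3) = 75/500 = 0.15. P(P4) = 305/500 = 0.61.
P(G) = P(G|P1)·P(P1) + P(G|P2)·P(P2) + P(G|P3)·P(P3) + P(G|P4)·P(P4)
      = 0.442·0.15 + 0.55·0.09 + 0.787·0.15 + 0.408·0.61
      = 0.0663 + 0.0495 + 0.11805 + 0.24888 = 0.48273

0.4827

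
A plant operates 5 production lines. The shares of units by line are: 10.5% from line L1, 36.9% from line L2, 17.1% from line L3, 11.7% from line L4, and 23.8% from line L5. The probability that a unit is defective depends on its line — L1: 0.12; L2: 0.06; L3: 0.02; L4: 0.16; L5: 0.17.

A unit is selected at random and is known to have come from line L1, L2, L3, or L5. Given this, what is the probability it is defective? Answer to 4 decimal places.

Let S = {L1, L2, L3, L5}.
P(S) = 0.105 + 0.369 + 0.171 + 0.238 = 0.883.
P(D ∩ S) = 0.12·0.105 + 0.06·0.369 + 0.02·0.171 + 0.17·0.238 = 0.0126 + 0.02214 + 0.00342 + 0.04046 = 0.07862.
P(D | S) = 0.07862 / 0.883 = 0.089037…

P(D|S) ≈ 0.0890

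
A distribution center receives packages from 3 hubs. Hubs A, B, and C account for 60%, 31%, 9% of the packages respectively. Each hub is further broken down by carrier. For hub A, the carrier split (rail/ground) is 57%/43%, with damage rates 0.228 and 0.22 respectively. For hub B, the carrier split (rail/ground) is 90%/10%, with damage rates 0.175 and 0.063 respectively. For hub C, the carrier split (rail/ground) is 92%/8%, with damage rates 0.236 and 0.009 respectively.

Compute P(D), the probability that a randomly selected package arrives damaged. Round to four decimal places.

P(D) ≈ 0.2051

P(D|A) = 0.57·0.228 + 0.43·0.22 = 0.12996 + 0.0946 = 0.22456
P(D|B) = 0.9·0.175 + 0.1·0.063 = 0.1575 + 0.0063 = 0.1638
P(D|C) = 0.92·0.236 + 0.08·0.009 = 0.21712 + 0.00072 = 0.21784
Then overall,
P(D) = 0.6·0.22456 + 0.31·0.1638 + 0.09·0.21784
      = 0.134736 + 0.050778 + 0.0196056 = 0.2051196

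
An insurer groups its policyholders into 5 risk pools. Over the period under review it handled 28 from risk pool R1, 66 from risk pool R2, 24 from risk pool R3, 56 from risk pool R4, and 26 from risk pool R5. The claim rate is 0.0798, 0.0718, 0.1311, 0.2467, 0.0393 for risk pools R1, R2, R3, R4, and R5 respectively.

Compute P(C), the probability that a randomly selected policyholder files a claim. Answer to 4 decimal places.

Total: 28 + 66 + 24 + 56 + 26 = 200.
P(R1) = 28/200 = 0.14. P(R2) = 66/200 = 0.33. P(R3) = 24/200 = 0.12. P(R4) = 56/200 = 0.28. P(R5) = 26/200 = 0.13.
By the law of total probability,
P(C) = P(C|R1)·P(R1) + P(C|R2)·P(R2) + P(C|R3)·P(R3) + P(C|R4)·P(R4) + P(C|R5)·P(R5)
      = 0.0798·0.14 + 0.0718·0.33 + 0.1311·0.12 + 0.2467·0.28 + 0.0393·0.13
      = 0.011172 + 0.023694 + 0.015732 + 0.069076 + 0.005109 = 0.124783

0.1248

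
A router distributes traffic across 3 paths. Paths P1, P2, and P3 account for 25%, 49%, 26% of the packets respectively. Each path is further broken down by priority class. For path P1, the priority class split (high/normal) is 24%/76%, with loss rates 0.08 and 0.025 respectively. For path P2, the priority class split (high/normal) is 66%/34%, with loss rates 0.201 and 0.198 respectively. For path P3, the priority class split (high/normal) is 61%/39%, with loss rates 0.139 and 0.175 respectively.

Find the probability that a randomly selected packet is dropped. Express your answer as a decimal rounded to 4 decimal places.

0.1473

P(L|P1) = 0.24·0.08 + 0.76·0.025 = 0.0192 + 0.019 = 0.0382
P(L|P2) = 0.66·0.201 + 0.34·0.198 = 0.13266 + 0.06732 = 0.19998
P(L|P3) = 0.61·0.139 + 0.39·0.175 = 0.08479 + 0.06825 = 0.15304
Then overall,
P(L) = 0.25·0.0382 + 0.49·0.19998 + 0.26·0.15304
      = 0.00955 + 0.0979902 + 0.0397904 = 0.1473306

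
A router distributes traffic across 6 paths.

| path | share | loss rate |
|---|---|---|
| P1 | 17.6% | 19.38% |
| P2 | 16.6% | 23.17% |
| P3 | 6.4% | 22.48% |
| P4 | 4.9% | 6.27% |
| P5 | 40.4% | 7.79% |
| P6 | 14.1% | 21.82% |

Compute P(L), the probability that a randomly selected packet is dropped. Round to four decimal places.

By the law of total probability,
P(L) = P(L|P1)·P(P1) + P(L|P2)·P(P2) + P(L|P3)·P(P3) + P(L|P4)·P(P4) + P(L|P5)·P(P5) + P(L|P6)·P(P6)
      = 0.1938·0.176 + 0.2317·0.166 + 0.2248·0.064 + 0.0627·0.049 + 0.0779·0.404 + 0.2182·0.141
      = 0.0341088 + 0.0384622 + 0.0143872 + 0.0030723 + 0.0314716 + 0.0307662 = 0.1522683

0.1523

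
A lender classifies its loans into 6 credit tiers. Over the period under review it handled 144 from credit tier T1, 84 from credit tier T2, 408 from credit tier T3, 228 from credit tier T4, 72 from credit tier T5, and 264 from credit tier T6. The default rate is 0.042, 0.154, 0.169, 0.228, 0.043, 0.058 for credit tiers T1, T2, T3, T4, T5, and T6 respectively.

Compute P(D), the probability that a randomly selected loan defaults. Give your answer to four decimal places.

Total: 144 + 84 + 408 + 228 + 72 + 264 = 1200.
P(T1) = 144/1200 = 0.12. P(T2) = 84/1200 = 0.07. P(T3) = 408/1200 = 0.34. P(T4) = 228/1200 = 0.19. P(T5) = 72/1200 = 0.06. P(T6) = 264/1200 = 0.22.
P(D) = P(D|T1)·P(T1) + P(D|T2)·P(T2) + P(D|T3)·P(T3) + P(D|T4)·P(T4) + P(D|T5)·P(T5) + P(D|T6)·P(T6)
      = 0.042·0.12 + 0.154·0.07 + 0.169·0.34 + 0.228·0.19 + 0.043·0.06 + 0.058·0.22
      = 0.00504 + 0.01078 + 0.05746 + 0.04332 + 0.00258 + 0.01276 = 0.13194

0.1319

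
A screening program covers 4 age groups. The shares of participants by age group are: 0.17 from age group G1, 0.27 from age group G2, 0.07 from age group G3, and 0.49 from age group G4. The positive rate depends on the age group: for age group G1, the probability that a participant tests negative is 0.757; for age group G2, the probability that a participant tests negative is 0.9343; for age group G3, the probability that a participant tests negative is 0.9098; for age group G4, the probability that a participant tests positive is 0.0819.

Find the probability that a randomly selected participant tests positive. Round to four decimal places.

0.1055

P(T|G1) = 1 − 0.757 = 0.243.
P(T|G2) = 1 − 0.9343 = 0.0657.
P(T|G3) = 1 − 0.9098 = 0.0902.
P(T) = P(T|G1)·P(G1) + P(T|G2)·P(G2) + P(T|G3)·P(G3) + P(T|G4)·P(G4)
      = 0.243·0.17 + 0.0657·0.27 + 0.0902·0.07 + 0.0819·0.49
      = 0.04131 + 0.017739 + 0.006314 + 0.040131 = 0.105494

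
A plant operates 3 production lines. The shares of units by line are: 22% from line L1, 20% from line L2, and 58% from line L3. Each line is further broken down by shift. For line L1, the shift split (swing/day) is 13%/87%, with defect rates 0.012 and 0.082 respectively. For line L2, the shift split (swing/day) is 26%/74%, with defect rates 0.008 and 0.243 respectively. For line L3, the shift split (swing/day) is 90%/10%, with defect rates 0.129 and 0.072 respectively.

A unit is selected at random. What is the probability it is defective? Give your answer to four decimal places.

P(D|L1) = 0.13·0.012 + 0.87·0.082 = 0.00156 + 0.07134 = 0.0729
P(D|L2) = 0.26·0.008 + 0.74·0.243 = 0.00208 + 0.17982 = 0.1819
P(D|L3) = 0.9·0.129 + 0.1·0.072 = 0.1161 + 0.0072 = 0.1233
By total probability over the outer partition,
P(D) = 0.22·0.0729 + 0.2·0.1819 + 0.58·0.1233
      = 0.016038 + 0.03638 + 0.071514 = 0.123932

0.1239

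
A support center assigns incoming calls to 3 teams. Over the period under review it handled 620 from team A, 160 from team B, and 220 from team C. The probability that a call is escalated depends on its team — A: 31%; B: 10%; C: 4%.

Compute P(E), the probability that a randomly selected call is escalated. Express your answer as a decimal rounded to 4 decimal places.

Total: 620 + 160 + 220 = 1000.
P(A) = 620/1000 = 0.62. P(B) = 160/1000 = 0.16. P(C) = 220/1000 = 0.22.
P(E) = P(E|A)·P(A) + P(E|B)·P(B) + P(E|C)·P(C)
      = 0.31·0.62 + 0.1·0.16 + 0.04·0.22
      = 0.1922 + 0.016 + 0.0088 = 0.217

P(E) ≈ 0.2170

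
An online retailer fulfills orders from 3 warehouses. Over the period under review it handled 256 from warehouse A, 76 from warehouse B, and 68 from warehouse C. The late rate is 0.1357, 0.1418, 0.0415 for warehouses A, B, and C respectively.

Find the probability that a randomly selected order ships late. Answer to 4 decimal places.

P(L) ≈ 0.1208

Total: 256 + 76 + 68 = 400.
P(A) = 256/400 = 0.64. P(B) = 76/400 = 0.19. P(C) = 68/400 = 0.17.
P(L) = P(L|A)·P(A) + P(L|B)·P(B) + P(L|C)·P(C)
      = 0.1357·0.64 + 0.1418·0.19 + 0.0415·0.17
      = 0.086848 + 0.026942 + 0.007055 = 0.120845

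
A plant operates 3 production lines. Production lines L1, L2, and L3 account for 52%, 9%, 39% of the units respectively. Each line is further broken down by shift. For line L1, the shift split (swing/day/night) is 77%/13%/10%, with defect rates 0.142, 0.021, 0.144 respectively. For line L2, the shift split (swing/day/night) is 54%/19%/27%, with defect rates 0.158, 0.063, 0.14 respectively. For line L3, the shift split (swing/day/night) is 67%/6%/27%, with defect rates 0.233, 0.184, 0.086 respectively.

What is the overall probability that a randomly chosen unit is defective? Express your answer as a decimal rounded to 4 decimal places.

P(D|L1) = 0.77·0.142 + 0.13·0.021 + 0.1·0.144 = 0.10934 + 0.00273 + 0.0144 = 0.12647
P(D|L2) = 0.54·0.158 + 0.19·0.063 + 0.27·0.14 = 0.08532 + 0.01197 + 0.0378 = 0.13509
P(D|L3) = 0.67·0.233 + 0.06·0.184 + 0.27·0.086 = 0.15611 + 0.01104 + 0.02322 = 0.19037
By total probability over the outer partition,
P(D) = 0.52·0.12647 + 0.09·0.13509 + 0.39·0.19037
      = 0.0657644 + 0.0121581 + 0.0742443 = 0.1521668

0.1522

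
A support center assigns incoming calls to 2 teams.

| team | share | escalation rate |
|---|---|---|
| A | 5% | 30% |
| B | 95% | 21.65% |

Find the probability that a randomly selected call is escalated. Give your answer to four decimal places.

0.2207

P(E) = P(E|A)·P(A) + P(E|B)·P(B)
      = 0.3·0.05 + 0.2165·0.95
      = 0.015 + 0.205675 = 0.220675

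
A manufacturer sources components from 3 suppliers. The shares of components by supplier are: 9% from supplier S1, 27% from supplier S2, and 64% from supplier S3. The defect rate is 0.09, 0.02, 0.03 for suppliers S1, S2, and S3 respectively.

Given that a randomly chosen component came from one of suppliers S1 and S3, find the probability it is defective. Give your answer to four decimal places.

0.0374

Let S = {S1, S3}.
P(S) = 0.09 + 0.64 = 0.73.
P(D ∩ S) = 0.09·0.09 + 0.03·0.64 = 0.0081 + 0.0192 = 0.0273.
P(D | S) = 0.0273 / 0.73 = 0.037397…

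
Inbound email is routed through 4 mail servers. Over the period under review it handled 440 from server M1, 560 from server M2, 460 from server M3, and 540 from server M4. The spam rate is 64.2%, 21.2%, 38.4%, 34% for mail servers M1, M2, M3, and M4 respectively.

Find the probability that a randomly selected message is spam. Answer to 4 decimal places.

P(S) ≈ 0.3807

Total: 440 + 560 + 460 + 540 = 2000.
P(M1) = 440/2000 = 0.22. P(M2) = 560/2000 = 0.28. P(M3) = 460/2000 = 0.23. P(M4) = 540/2000 = 0.27.
P(S) = P(S|M1)·P(M1) + P(S|M2)·P(M2) + P(S|M3)·P(M3) + P(S|M4)·P(M4)
      = 0.642·0.22 + 0.212·0.28 + 0.384·0.23 + 0.34·0.27
      = 0.14124 + 0.05936 + 0.08832 + 0.0918 = 0.38072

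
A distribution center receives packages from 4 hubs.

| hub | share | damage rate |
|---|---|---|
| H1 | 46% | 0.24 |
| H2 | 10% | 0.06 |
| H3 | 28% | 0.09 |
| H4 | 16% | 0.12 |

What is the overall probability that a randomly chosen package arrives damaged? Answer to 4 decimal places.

0.1608

P(D) = P(D|H1)·P(H1) + P(D|H2)·P(H2) + P(D|H3)·P(H3) + P(D|H4)·P(H4)
      = 0.24·0.46 + 0.06·0.1 + 0.09·0.28 + 0.12·0.16
      = 0.1104 + 0.006 + 0.0252 + 0.0192 = 0.1608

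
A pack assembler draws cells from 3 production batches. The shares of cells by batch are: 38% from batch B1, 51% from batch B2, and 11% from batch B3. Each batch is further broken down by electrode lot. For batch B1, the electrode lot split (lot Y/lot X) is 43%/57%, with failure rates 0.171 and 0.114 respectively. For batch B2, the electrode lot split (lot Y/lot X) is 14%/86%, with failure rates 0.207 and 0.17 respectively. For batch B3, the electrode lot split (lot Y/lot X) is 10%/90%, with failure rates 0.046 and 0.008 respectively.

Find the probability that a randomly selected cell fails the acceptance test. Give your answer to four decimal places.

P(F) ≈ 0.1433

P(F|B1) = 0.43·0.171 + 0.57·0.114 = 0.07353 + 0.06498 = 0.13851
P(F|B2) = 0.14·0.207 + 0.86·0.17 = 0.02898 + 0.1462 = 0.17518
P(F|B3) = 0.1·0.046 + 0.9·0.008 = 0.0046 + 0.0072 = 0.0118
Then overall,
P(F) = 0.38·0.13851 + 0.51·0.17518 + 0.11·0.0118
      = 0.0526338 + 0.0893418 + 0.001298 = 0.1432736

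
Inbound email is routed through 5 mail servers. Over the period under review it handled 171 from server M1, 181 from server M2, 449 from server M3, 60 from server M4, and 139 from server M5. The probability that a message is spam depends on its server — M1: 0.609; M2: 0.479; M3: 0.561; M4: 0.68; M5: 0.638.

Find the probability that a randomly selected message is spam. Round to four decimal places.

Total: 171 + 181 + 449 + 60 + 139 = 1000.
P(M1) = 171/1000 = 0.171. P(M2) = 181/1000 = 0.181. P(M3) = 449/1000 = 0.449. P(M4) = 60/1000 = 0.06. P(M5) = 139/1000 = 0.139.
P(S) = P(S|M1)·P(M1) + P(S|M2)·P(M2) + P(S|M3)·P(M3) + P(S|M4)·P(M4) + P(S|M5)·P(M5)
      = 0.609·0.171 + 0.479·0.181 + 0.561·0.449 + 0.68·0.06 + 0.638·0.139
      = 0.104139 + 0.086699 + 0.251889 + 0.0408 + 0.088682 = 0.572209

P(S) ≈ 0.5722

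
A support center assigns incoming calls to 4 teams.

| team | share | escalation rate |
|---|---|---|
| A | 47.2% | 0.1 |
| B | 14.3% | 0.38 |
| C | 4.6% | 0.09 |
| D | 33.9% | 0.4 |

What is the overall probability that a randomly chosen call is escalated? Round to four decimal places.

P(E) = P(E|A)·P(A) + P(E|B)·P(B) + P(E|C)·P(C) + P(E|D)·P(D)
      = 0.1·0.472 + 0.38·0.143 + 0.09·0.046 + 0.4·0.339
      = 0.0472 + 0.05434 + 0.00414 + 0.1356 = 0.24128

P(E) ≈ 0.2413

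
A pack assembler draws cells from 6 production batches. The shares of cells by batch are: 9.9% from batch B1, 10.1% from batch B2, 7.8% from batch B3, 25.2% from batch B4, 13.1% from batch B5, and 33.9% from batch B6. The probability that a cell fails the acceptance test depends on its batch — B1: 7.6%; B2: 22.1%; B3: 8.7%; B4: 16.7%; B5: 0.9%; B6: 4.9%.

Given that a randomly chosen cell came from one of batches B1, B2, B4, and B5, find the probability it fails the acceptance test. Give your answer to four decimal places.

P(F|S) ≈ 0.1254

Let S = {B1, B2, B4, B5}.
P(S) = 0.099 + 0.101 + 0.252 + 0.131 = 0.583.
P(F ∩ S) = 0.076·0.099 + 0.221·0.101 + 0.167·0.252 + 0.009·0.131 = 0.007524 + 0.022321 + 0.042084 + 0.001179 = 0.073108.
P(F | S) = 0.073108 / 0.583 = 0.125400…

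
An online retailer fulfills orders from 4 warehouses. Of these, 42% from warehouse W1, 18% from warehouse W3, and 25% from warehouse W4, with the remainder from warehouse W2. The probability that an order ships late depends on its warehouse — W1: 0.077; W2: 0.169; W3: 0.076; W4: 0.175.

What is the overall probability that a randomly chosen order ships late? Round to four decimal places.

P(L) ≈ 0.1151

P(W2) = 1 − (0.42 + 0.18 + 0.25) = 0.15.
P(L) = P(L|W1)·P(W1) + P(L|W2)·P(W2) + P(L|W3)·P(W3) + P(L|W4)·P(W4)
      = 0.077·0.42 + 0.169·0.15 + 0.076·0.18 + 0.175·0.25
      = 0.03234 + 0.02535 + 0.01368 + 0.04375 = 0.11512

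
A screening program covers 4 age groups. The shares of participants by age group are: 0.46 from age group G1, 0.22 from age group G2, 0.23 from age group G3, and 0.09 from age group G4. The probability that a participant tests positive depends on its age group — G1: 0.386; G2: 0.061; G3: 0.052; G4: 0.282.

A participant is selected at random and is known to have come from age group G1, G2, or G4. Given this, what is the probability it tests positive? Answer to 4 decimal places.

Let S = {G1, G2, G4}.
P(S) = 0.46 + 0.22 + 0.09 = 0.77.
P(T ∩ S) = 0.386·0.46 + 0.061·0.22 + 0.282·0.09 = 0.17756 + 0.01342 + 0.02538 = 0.21636.
P(T | S) = 0.21636 / 0.77 = 0.280987…

0.2810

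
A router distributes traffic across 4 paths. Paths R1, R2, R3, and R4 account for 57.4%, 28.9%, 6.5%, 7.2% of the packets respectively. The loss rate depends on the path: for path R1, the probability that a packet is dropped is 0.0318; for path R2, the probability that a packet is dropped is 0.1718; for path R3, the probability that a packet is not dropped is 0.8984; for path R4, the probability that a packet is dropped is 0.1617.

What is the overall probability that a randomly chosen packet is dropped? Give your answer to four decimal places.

P(L|R3) = 1 − 0.8984 = 0.1016.
By the law of total probability,
P(L) = P(L|R1)·P(R1) + P(L|R2)·P(R2) + P(L|R3)·P(R3) + P(L|R4)·P(R4)
      = 0.0318·0.574 + 0.1718·0.289 + 0.1016·0.065 + 0.1617·0.072
      = 0.0182532 + 0.0496502 + 0.006604 + 0.0116424 = 0.0861498

P(L) ≈ 0.0861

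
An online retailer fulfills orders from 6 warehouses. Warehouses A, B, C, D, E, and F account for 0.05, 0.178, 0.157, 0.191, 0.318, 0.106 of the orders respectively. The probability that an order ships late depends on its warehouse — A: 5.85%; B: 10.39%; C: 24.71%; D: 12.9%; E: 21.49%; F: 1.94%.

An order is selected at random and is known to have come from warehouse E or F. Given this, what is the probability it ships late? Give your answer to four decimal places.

P(L|S) ≈ 0.1660

Let S = {E, F}.
P(S) = 0.318 + 0.106 = 0.424.
P(L ∩ S) = 0.2149·0.318 + 0.0194·0.106 = 0.0683382 + 0.0020564 = 0.0703946.
P(L | S) = 0.0703946 / 0.424 = 0.166025…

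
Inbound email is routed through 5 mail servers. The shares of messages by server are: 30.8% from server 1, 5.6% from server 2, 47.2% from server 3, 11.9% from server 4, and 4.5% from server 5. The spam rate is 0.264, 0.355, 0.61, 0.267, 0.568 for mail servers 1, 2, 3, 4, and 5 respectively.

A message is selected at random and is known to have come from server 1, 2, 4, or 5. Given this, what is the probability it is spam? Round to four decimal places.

0.3002

Let J = {1, 2, 4, 5}.
P(J) = 0.308 + 0.056 + 0.119 + 0.045 = 0.528.
P(S ∩ J) = 0.264·0.308 + 0.355·0.056 + 0.267·0.119 + 0.568·0.045 = 0.081312 + 0.01988 + 0.031773 + 0.02556 = 0.158525.
P(S | J) = 0.158525 / 0.528 = 0.300237…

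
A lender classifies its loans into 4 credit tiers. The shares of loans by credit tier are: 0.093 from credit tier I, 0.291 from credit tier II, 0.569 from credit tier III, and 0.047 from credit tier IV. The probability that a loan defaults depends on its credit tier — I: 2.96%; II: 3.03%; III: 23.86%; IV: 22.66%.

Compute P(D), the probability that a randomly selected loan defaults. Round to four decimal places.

P(D) ≈ 0.1580

P(D) = P(D|I)·P(I) + P(D|II)·P(II) + P(D|III)·P(III) + P(D|IV)·P(IV)
      = 0.0296·0.093 + 0.0303·0.291 + 0.2386·0.569 + 0.2266·0.047
      = 0.0027528 + 0.0088173 + 0.1357634 + 0.0106502 = 0.1579837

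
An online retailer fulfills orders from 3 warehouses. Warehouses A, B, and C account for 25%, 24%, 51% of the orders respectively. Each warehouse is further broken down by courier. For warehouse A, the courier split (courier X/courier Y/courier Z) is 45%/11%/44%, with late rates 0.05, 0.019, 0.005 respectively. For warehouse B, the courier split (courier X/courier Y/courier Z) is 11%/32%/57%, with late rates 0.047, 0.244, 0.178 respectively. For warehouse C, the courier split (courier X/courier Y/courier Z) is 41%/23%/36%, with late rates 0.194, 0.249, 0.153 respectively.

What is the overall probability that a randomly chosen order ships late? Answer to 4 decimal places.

P(L|A) = 0.45·0.05 + 0.11·0.019 + 0.44·0.005 = 0.0225 + 0.00209 + 0.0022 = 0.02679
P(L|B) = 0.11·0.047 + 0.32·0.244 + 0.57·0.178 = 0.00517 + 0.07808 + 0.10146 = 0.18471
P(L|C) = 0.41·0.194 + 0.23·0.249 + 0.36·0.153 = 0.07954 + 0.05727 + 0.05508 = 0.19189
By total probability over the outer partition,
P(L) = 0.25·0.02679 + 0.24·0.18471 + 0.51·0.19189
      = 0.0066975 + 0.0443304 + 0.0978639 = 0.1488918

0.1489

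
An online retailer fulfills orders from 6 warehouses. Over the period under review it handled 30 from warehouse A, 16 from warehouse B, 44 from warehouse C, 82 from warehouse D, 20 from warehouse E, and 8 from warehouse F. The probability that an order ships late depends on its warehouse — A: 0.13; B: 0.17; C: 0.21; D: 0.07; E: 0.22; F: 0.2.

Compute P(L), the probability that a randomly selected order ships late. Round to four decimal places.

P(L) ≈ 0.1380

Total: 30 + 16 + 44 + 82 + 20 + 8 = 200.
P(A) = 30/200 = 0.15. P(B) = 16/200 = 0.08. P(C) = 44/200 = 0.22. P(D) = 82/200 = 0.41. P(E) = 20/200 = 0.1. P(F) = 8/200 = 0.04.
P(L) = P(L|A)·P(A) + P(L|B)·P(B) + P(L|C)·P(C) + P(L|D)·P(D) + P(L|E)·P(E) + P(L|F)·P(F)
      = 0.13·0.15 + 0.17·0.08 + 0.21·0.22 + 0.07·0.41 + 0.22·0.1 + 0.2·0.04
      = 0.0195 + 0.0136 + 0.0462 + 0.0287 + 0.022 + 0.008 = 0.138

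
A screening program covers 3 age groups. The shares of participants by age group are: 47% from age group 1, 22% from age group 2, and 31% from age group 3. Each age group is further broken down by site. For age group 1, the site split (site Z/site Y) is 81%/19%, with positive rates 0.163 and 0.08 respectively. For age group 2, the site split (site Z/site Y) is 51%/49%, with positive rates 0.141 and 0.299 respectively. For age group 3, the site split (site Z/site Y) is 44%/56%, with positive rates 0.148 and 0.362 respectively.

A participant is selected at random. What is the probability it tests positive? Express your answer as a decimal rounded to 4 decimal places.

P(T) ≈ 0.2003

P(T|1) = 0.81·0.163 + 0.19·0.08 = 0.13203 + 0.0152 = 0.14723
P(T|2) = 0.51·0.141 + 0.49·0.299 = 0.07191 + 0.14651 = 0.21842
P(T|3) = 0.44·0.148 + 0.56·0.362 = 0.06512 + 0.20272 = 0.26784
By total probability over the outer partition,
P(T) = 0.47·0.14723 + 0.22·0.21842 + 0.31·0.26784
      = 0.0691981 + 0.0480524 + 0.0830304 = 0.2002809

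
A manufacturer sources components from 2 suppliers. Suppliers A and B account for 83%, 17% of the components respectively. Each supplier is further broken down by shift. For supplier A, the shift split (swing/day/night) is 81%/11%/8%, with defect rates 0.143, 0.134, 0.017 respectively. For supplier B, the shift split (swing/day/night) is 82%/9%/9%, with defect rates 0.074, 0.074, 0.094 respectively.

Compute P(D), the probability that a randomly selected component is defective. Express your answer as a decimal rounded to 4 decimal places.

P(D) ≈ 0.1224

P(D|A) = 0.81·0.143 + 0.11·0.134 + 0.08·0.017 = 0.11583 + 0.01474 + 0.00136 = 0.13193
P(D|B) = 0.82·0.074 + 0.09·0.074 + 0.09·0.094 = 0.06068 + 0.00666 + 0.00846 = 0.0758
Then overall,
P(D) = 0.83·0.13193 + 0.17·0.0758
      = 0.1095019 + 0.012886 = 0.1223879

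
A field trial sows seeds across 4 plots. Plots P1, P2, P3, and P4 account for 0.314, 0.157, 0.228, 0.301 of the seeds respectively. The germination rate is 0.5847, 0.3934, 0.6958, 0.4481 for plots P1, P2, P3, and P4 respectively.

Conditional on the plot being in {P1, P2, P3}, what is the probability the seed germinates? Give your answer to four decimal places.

Let S = {P1, P2, P3}.
P(S) = 0.314 + 0.157 + 0.228 = 0.699.
P(G ∩ S) = 0.5847·0.314 + 0.3934·0.157 + 0.6958·0.228 = 0.1835958 + 0.0617638 + 0.1586424 = 0.404002.
P(G | S) = 0.404002 / 0.699 = 0.577971…

0.5780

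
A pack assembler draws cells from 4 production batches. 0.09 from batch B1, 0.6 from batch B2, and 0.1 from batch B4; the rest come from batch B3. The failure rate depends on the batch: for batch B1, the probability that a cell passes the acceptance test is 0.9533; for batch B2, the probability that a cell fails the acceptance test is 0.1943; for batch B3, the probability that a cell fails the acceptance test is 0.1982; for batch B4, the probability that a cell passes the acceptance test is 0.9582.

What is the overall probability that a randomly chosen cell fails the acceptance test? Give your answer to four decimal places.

P(B3) = 1 − (0.09 + 0.6 + 0.1) = 0.21.
P(F|B1) = 1 − 0.9533 = 0.0467.
P(F|B4) = 1 − 0.9582 = 0.0418.
Summing over the partition,
P(F) = P(F|B1)·P(B1) + P(F|B2)·P(B2) + P(F|B3)·P(B3) + P(F|B4)·P(B4)
      = 0.0467·0.09 + 0.1943·0.6 + 0.1982·0.21 + 0.0418·0.1
      = 0.004203 + 0.11658 + 0.041622 + 0.00418 = 0.166585

P(F) ≈ 0.1666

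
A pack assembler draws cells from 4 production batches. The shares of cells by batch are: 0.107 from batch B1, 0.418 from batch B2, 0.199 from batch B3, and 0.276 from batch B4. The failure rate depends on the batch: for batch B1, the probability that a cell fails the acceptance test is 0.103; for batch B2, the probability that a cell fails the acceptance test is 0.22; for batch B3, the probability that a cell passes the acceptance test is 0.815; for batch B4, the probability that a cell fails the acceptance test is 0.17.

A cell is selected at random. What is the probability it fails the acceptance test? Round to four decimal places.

0.1867

P(F|B3) = 1 − 0.815 = 0.185.
By the law of total probability,
P(F) = P(F|B1)·P(B1) + P(F|B2)·P(B2) + P(F|B3)·P(B3) + P(F|B4)·P(B4)
      = 0.103·0.107 + 0.22·0.418 + 0.185·0.199 + 0.17·0.276
      = 0.011021 + 0.09196 + 0.036815 + 0.04692 = 0.186716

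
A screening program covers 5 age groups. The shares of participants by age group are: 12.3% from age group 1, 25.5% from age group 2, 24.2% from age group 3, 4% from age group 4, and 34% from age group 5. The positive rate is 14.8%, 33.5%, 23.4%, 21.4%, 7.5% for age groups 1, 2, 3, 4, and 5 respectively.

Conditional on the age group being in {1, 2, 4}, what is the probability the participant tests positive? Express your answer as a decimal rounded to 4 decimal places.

P(T|S) ≈ 0.2684

Let S = {1, 2, 4}.
P(S) = 0.123 + 0.255 + 0.04 = 0.418.
P(T ∩ S) = 0.148·0.123 + 0.335·0.255 + 0.214·0.04 = 0.018204 + 0.085425 + 0.00856 = 0.112189.
P(T | S) = 0.112189 / 0.418 = 0.268395…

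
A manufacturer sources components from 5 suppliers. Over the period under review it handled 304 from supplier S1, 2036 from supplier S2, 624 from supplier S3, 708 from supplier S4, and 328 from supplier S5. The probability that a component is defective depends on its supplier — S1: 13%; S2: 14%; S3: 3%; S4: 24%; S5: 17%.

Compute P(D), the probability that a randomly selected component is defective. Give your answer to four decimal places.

P(D) ≈ 0.1422

Total: 304 + 2036 + 624 + 708 + 328 = 4000.
P(S1) = 304/4000 = 0.076. P(S2) = 2036/4000 = 0.509. P(S3) = 624/4000 = 0.156. P(S4) = 708/4000 = 0.177. P(S5) = 328/4000 = 0.082.
By the law of total probability,
P(D) = P(D|S1)·P(S1) + P(D|S2)·P(S2) + P(D|S3)·P(S3) + P(D|S4)·P(S4) + P(D|S5)·P(S5)
      = 0.13·0.076 + 0.14·0.509 + 0.03·0.156 + 0.24·0.177 + 0.17·0.082
      = 0.00988 + 0.07126 + 0.00468 + 0.04248 + 0.01394 = 0.14224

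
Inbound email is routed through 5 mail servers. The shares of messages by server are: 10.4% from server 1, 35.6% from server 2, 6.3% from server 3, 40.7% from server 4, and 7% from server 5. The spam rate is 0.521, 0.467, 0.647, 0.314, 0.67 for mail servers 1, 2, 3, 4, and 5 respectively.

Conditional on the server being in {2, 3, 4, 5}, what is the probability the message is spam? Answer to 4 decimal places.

Let J = {2, 3, 4, 5}.
P(J) = 0.356 + 0.063 + 0.407 + 0.07 = 0.896.
P(S ∩ J) = 0.467·0.356 + 0.647·0.063 + 0.314·0.407 + 0.67·0.07 = 0.166252 + 0.040761 + 0.127798 + 0.0469 = 0.381711.
P(S | J) = 0.381711 / 0.896 = 0.426017…

0.4260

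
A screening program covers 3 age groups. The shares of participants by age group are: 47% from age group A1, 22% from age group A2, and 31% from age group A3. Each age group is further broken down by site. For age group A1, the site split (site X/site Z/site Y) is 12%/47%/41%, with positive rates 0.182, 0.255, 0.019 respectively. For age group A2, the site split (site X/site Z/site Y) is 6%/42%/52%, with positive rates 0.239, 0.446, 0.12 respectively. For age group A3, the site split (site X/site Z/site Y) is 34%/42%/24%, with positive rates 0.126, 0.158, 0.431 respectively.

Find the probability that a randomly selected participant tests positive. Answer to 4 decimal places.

0.1943

P(T|A1) = 0.12·0.182 + 0.47·0.255 + 0.41·0.019 = 0.02184 + 0.11985 + 0.00779 = 0.14948
P(T|A2) = 0.06·0.239 + 0.42·0.446 + 0.52·0.12 = 0.01434 + 0.18732 + 0.0624 = 0.26406
P(T|A3) = 0.34·0.126 + 0.42·0.158 + 0.24·0.431 = 0.04284 + 0.06636 + 0.10344 = 0.21264
Then overall,
P(T) = 0.47·0.14948 + 0.22·0.26406 + 0.31·0.21264
      = 0.0702556 + 0.0580932 + 0.0659184 = 0.1942672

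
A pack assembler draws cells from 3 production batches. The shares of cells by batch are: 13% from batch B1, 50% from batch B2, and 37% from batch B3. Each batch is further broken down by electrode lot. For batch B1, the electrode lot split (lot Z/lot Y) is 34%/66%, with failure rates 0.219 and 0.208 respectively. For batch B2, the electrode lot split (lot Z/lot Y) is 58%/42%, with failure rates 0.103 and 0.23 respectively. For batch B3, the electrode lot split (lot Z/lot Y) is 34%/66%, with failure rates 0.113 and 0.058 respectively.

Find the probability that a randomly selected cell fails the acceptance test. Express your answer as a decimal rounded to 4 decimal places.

P(F|B1) = 0.34·0.219 + 0.66·0.208 = 0.07446 + 0.13728 = 0.21174
P(F|B2) = 0.58·0.103 + 0.42·0.23 = 0.05974 + 0.0966 = 0.15634
P(F|B3) = 0.34·0.113 + 0.66·0.058 = 0.03842 + 0.03828 = 0.0767
By total probability over the outer partition,
P(F) = 0.13·0.21174 + 0.5·0.15634 + 0.37·0.0767
      = 0.0275262 + 0.07817 + 0.028379 = 0.1340752

P(F) ≈ 0.1341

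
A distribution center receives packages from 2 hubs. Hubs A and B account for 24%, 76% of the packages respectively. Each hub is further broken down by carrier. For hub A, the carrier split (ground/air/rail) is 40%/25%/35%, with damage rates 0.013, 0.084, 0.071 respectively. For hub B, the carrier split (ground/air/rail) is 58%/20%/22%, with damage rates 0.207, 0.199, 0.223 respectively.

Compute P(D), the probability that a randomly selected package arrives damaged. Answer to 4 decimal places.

P(D|A) = 0.4·0.013 + 0.25·0.084 + 0.35·0.071 = 0.0052 + 0.021 + 0.02485 = 0.05105
P(D|B) = 0.58·0.207 + 0.2·0.199 + 0.22·0.223 = 0.12006 + 0.0398 + 0.04906 = 0.20892
By total probability over the outer partition,
P(D) = 0.24·0.05105 + 0.76·0.20892
      = 0.012252 + 0.1587792 = 0.1710312

P(D) ≈ 0.1710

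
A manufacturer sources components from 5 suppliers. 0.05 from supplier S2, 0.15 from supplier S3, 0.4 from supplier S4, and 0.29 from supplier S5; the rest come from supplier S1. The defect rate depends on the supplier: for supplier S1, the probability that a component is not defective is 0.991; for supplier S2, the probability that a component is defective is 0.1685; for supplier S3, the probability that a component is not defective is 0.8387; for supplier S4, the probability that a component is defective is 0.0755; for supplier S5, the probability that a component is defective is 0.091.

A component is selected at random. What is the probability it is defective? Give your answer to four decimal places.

0.0902

P(S1) = 1 − (0.05 + 0.15 + 0.4 + 0.29) = 0.11.
P(D|S1) = 1 − 0.991 = 0.009.
P(D|S3) = 1 − 0.8387 = 0.1613.
P(D) = P(D|S1)·P(S1) + P(D|S2)·P(S2) + P(D|S3)·P(S3) + P(D|S4)·P(S4) + P(D|S5)·P(S5)
      = 0.009·0.11 + 0.1685·0.05 + 0.1613·0.15 + 0.0755·0.4 + 0.091·0.29
      = 0.00099 + 0.008425 + 0.024195 + 0.0302 + 0.02639 = 0.0902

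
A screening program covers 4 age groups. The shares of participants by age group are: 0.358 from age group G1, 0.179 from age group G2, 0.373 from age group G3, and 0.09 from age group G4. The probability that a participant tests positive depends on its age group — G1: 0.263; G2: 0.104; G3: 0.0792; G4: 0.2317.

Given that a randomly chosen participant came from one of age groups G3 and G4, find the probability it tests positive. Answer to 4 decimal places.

Let S = {G3, G4}.
P(S) = 0.373 + 0.09 = 0.463.
P(T ∩ S) = 0.0792·0.373 + 0.2317·0.09 = 0.0295416 + 0.020853 = 0.0503946.
P(T | S) = 0.0503946 / 0.463 = 0.108844…

0.1088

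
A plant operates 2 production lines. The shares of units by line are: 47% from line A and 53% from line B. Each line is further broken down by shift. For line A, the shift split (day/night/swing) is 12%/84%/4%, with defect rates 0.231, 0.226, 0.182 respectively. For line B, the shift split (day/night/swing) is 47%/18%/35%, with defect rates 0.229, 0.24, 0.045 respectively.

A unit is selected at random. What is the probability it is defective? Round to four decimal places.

0.1940

P(D|A) = 0.12·0.231 + 0.84·0.226 + 0.04·0.182 = 0.02772 + 0.18984 + 0.00728 = 0.22484
P(D|B) = 0.47·0.229 + 0.18·0.24 + 0.35·0.045 = 0.10763 + 0.0432 + 0.01575 = 0.16658
Then overall,
P(D) = 0.47·0.22484 + 0.53·0.16658
      = 0.1056748 + 0.0882874 = 0.1939622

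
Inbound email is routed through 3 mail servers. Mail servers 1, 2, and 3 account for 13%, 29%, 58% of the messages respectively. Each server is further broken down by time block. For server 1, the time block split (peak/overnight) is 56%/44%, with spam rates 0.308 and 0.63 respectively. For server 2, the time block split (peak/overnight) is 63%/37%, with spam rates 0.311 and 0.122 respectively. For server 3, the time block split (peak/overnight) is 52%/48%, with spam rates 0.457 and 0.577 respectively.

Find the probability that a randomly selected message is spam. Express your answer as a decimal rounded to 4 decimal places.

P(S|1) = 0.56·0.308 + 0.44·0.63 = 0.17248 + 0.2772 = 0.44968
P(S|2) = 0.63·0.311 + 0.37·0.122 = 0.19593 + 0.04514 = 0.24107
P(S|3) = 0.52·0.457 + 0.48·0.577 = 0.23764 + 0.27696 = 0.5146
Then overall,
P(S) = 0.13·0.44968 + 0.29·0.24107 + 0.58·0.5146
      = 0.0584584 + 0.0699103 + 0.298468 = 0.4268367

P(S) ≈ 0.4268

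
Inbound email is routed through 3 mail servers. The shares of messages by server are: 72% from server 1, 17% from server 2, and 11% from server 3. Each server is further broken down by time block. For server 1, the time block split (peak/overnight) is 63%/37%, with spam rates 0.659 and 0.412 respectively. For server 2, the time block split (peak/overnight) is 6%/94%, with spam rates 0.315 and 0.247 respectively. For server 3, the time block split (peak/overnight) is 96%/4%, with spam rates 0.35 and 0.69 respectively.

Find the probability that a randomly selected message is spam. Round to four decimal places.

P(S) ≈ 0.4914

P(S|1) = 0.63·0.659 + 0.37·0.412 = 0.41517 + 0.15244 = 0.56761
P(S|2) = 0.06·0.315 + 0.94·0.247 = 0.0189 + 0.23218 = 0.25108
P(S|3) = 0.96·0.35 + 0.04·0.69 = 0.336 + 0.0276 = 0.3636
By total probability over the outer partition,
P(S) = 0.72·0.56761 + 0.17·0.25108 + 0.11·0.3636
      = 0.4086792 + 0.0426836 + 0.039996 = 0.4913588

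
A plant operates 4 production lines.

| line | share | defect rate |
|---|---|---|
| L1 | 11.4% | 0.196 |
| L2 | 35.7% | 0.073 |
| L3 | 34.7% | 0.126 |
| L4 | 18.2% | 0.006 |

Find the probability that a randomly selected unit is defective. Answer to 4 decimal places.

By the law of total probability,
P(D) = P(D|L1)·P(L1) + P(D|L2)·P(L2) + P(D|L3)·P(L3) + P(D|L4)·P(L4)
      = 0.196·0.114 + 0.073·0.357 + 0.126·0.347 + 0.006·0.182
      = 0.022344 + 0.026061 + 0.043722 + 0.001092 = 0.093219

P(D) ≈ 0.0932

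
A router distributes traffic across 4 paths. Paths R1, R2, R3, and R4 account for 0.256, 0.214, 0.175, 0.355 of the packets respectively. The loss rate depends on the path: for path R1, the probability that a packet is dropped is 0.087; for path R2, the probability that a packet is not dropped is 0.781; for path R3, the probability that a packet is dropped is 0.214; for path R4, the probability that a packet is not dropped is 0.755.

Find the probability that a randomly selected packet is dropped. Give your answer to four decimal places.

P(L) ≈ 0.1936

P(L|R2) = 1 − 0.781 = 0.219.
P(L|R4) = 1 − 0.755 = 0.245.
By the law of total probability,
P(L) = P(L|R1)·P(R1) + P(L|R2)·P(R2) + P(L|R3)·P(R3) + P(L|R4)·P(R4)
      = 0.087·0.256 + 0.219·0.214 + 0.214·0.175 + 0.245·0.355
      = 0.022272 + 0.046866 + 0.03745 + 0.086975 = 0.193563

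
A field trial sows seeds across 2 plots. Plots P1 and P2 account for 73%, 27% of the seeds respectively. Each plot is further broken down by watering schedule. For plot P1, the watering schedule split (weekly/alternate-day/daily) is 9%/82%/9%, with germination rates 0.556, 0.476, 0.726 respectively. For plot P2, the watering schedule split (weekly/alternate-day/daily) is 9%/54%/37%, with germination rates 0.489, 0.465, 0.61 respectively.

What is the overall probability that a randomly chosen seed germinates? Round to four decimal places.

0.5098

P(G|P1) = 0.09·0.556 + 0.82·0.476 + 0.09·0.726 = 0.05004 + 0.39032 + 0.06534 = 0.5057
P(G|P2) = 0.09·0.489 + 0.54·0.465 + 0.37·0.61 = 0.04401 + 0.2511 + 0.2257 = 0.52081
By total probability over the outer partition,
P(G) = 0.73·0.5057 + 0.27·0.52081
      = 0.369161 + 0.1406187 = 0.5097797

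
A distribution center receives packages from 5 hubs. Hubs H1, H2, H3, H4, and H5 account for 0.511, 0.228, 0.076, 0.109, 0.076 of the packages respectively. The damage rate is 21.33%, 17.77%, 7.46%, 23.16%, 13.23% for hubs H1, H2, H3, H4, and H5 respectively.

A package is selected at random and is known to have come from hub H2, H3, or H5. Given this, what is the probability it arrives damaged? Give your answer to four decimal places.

Let S = {H2, H3, H5}.
P(S) = 0.228 + 0.076 + 0.076 = 0.38.
P(D ∩ S) = 0.1777·0.228 + 0.0746·0.076 + 0.1323·0.076 = 0.0405156 + 0.0056696 + 0.0100548 = 0.05624.
P(D | S) = 0.05624 / 0.38 = 0.148000…

0.1480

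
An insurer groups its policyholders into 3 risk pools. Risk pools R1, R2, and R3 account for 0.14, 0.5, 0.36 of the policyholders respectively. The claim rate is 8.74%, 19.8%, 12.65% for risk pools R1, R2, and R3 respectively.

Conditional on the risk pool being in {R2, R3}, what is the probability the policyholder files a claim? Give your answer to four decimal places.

Let S = {R2, R3}.
P(S) = 0.5 + 0.36 = 0.86.
P(C ∩ S) = 0.198·0.5 + 0.1265·0.36 = 0.099 + 0.04554 = 0.14454.
P(C | S) = 0.14454 / 0.86 = 0.168070…

0.1681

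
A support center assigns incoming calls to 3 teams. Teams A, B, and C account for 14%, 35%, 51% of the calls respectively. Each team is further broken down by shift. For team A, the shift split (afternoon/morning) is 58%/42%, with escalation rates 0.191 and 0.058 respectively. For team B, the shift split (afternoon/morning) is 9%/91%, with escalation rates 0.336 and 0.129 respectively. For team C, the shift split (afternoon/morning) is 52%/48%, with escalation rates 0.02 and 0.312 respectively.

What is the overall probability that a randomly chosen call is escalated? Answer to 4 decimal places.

P(E|A) = 0.58·0.191 + 0.42·0.058 = 0.11078 + 0.02436 = 0.13514
P(E|B) = 0.09·0.336 + 0.91·0.129 = 0.03024 + 0.11739 = 0.14763
P(E|C) = 0.52·0.02 + 0.48·0.312 = 0.0104 + 0.14976 = 0.16016
Then overall,
P(E) = 0.14·0.13514 + 0.35·0.14763 + 0.51·0.16016
      = 0.0189196 + 0.0516705 + 0.0816816 = 0.1522717

P(E) ≈ 0.1523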